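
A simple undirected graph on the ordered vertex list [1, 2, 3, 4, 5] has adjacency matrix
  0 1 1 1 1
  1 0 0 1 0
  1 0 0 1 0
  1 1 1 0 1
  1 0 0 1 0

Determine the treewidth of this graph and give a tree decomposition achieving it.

Treewidth 2.
One such decomposition:
Bags: B1 = {1, 2, 4}  B2 = {1, 4, 5}  B3 = {1, 3, 4}
Tree: B1–B2, B2–B3

Every bag has size at most 3, so the width is 3 − 1 = 2 and tw(G) ≤ 2. Conversely, {1, 2, 4} is a clique of size 3, and the vertices of any clique must share a bag in every tree decomposition; so some bag has ≥ 3 vertices and tw(G) ≥ 2. The upper and lower bounds meet at 2, so that is the treewidth.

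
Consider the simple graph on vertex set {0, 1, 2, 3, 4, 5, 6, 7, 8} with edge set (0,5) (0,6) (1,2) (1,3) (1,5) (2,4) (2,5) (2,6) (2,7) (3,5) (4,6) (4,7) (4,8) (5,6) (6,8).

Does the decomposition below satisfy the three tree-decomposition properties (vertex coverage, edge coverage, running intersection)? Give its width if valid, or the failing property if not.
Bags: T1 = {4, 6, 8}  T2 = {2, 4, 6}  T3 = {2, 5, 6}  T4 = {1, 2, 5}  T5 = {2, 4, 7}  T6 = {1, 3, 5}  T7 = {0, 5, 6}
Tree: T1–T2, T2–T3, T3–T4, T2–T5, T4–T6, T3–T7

Vertex coverage: the bags together contain {0, 1, 2, 3, 4, 5, 6, 7, 8}, the full vertex set. Edge coverage: each edge of G has both endpoints in at least one bag. Running intersection: for every vertex, the bags containing it form a connected subtree. All three properties hold, so this is a valid tree decomposition of width max|bag| − 1 = 2, and hence tw(G) ≤ 2.

Yes; width 2.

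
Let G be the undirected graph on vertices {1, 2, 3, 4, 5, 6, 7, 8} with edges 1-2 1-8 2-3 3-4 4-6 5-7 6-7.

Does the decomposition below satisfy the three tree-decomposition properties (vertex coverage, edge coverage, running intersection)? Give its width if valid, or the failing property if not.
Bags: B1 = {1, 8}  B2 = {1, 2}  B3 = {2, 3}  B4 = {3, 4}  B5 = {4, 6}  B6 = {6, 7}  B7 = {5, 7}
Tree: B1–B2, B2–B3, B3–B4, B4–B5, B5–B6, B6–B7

Yes; width 1.

Vertex coverage: the bags together contain {1, 2, 3, 4, 5, 6, 7, 8}, the full vertex set. Edge coverage: each edge of G has both endpoints in at least one bag. Running intersection: for every vertex, the bags containing it form a connected subtree. All three properties hold, so this is a valid tree decomposition of width max|bag| − 1 = 1, and hence tw(G) ≤ 1.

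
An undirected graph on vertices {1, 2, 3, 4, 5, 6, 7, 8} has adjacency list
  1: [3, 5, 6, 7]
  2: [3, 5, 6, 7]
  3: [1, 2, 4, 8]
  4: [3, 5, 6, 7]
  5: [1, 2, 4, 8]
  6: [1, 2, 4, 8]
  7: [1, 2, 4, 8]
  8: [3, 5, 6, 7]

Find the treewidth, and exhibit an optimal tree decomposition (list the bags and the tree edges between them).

Each bag holds 5 vertices, so the decomposition has width 4, which upper-bounds the treewidth. For the lower bound: the 5 vertex sets {4,5}, {2,6}, {3,8}, {1}, {7} are disjoint, each induces a connected subgraph, and every pair is joined by at least one edge of G. Contracting each set to a single vertex therefore yields K_{5} as a minor, and since treewidth is minor-monotone, tw(G) ≥ tw(K_{5}) = 4. Hence tw(G) = 4 exactly.

Treewidth 4.
One optimal decomposition is:
Bags: B1 = {1, 2, 4, 5, 8}  B2 = {1, 2, 4, 6, 8}  B3 = {1, 2, 3, 4, 8}  B4 = {1, 2, 4, 7, 8}
Tree: B1–B2, B2–B3, B3–B4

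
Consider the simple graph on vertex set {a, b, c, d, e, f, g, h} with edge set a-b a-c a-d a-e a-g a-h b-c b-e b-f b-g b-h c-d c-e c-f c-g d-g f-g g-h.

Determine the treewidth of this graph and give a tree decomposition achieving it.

Treewidth 3.
One optimal decomposition is:
Bags: B1 = {a, b, g, h}  B2 = {a, b, c, g}  B3 = {a, c, d, g}  B4 = {b, c, f, g}  B5 = {a, b, c, e}
Tree: B1–B2, B2–B3, B2–B4, B2–B5

Each bag holds 4 vertices, so the decomposition has width 3, which upper-bounds the treewidth. For the lower bound, the 4 vertices {a, c, d, g} are pairwise adjacent, and any tree decomposition puts a clique entirely inside one bag — forcing width ≥ 3. Combining the bounds, tw(G) = 3.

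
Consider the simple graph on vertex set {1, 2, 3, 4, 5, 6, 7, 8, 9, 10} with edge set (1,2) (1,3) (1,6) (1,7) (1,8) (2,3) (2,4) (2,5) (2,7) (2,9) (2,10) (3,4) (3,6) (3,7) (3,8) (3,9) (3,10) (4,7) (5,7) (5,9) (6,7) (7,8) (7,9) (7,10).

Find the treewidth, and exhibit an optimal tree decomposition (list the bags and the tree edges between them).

Every bag has size at most 4, so the width is 4 − 1 = 3 and tw(G) ≤ 3. For the lower bound, the 4 vertices {1, 3, 7, 8} are pairwise adjacent, and any tree decomposition puts a clique entirely inside one bag — forcing width ≥ 3. Hence tw(G) = 3 exactly.

Treewidth 3.
Bags: B1 = {1, 2, 3, 7}  B2 = {1, 3, 7, 8}  B3 = {2, 3, 7, 9}  B4 = {1, 3, 6, 7}  B5 = {2, 3, 7, 10}  B6 = {2, 3, 4, 7}  B7 = {2, 5, 7, 9}
Tree: B1–B2, B1–B3, B1–B4, B3–B5, B5–B6, B3–B7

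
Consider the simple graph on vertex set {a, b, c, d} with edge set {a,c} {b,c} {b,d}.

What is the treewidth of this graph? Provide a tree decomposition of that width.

Treewidth 1.
Bags: B1 = {b, d}  B2 = {b, c}  B3 = {a, c}
Tree: B1–B2, B2–B3

Every bag has size at most 2, so the width is 2 − 1 = 1 and tw(G) ≤ 1. G has an edge, so its treewidth is at least 1. Hence tw(G) = 1 exactly.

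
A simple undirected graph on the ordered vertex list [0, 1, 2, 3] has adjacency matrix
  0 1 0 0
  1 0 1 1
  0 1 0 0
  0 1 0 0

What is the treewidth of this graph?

A width-1 tree decomposition is:
Bags: B1 = {1, 2}  B2 = {1, 3}  B3 = {0, 1}
Tree: B1–B2, B1–B3
The largest bag has 2 vertices, giving width 1; this decomposition certifies tw(G) ≤ 1. Since G has at least one edge (e.g. 1–2), it is not an edgeless graph, so tw(G) ≥ 1. Combining the bounds, tw(G) = 1.

1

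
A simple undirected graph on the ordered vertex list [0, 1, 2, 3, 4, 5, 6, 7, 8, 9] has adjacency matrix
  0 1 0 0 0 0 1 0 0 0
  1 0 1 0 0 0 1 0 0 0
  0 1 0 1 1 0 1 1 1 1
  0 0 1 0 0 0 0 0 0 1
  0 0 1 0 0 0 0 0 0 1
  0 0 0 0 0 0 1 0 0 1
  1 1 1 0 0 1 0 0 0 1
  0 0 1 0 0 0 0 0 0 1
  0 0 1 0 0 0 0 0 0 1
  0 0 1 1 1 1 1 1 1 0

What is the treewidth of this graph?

2

A width-2 tree decomposition is:
Bags: B1 = {2, 4, 9}  B2 = {2, 7, 9}  B3 = {2, 6, 9}  B4 = {2, 3, 9}  B5 = {1, 2, 6}  B6 = {5, 6, 9}  B7 = {2, 8, 9}  B8 = {0, 1, 6}
Tree: B1–B2, B2–B3, B2–B4, B3–B5, B3–B6, B1–B7, B5–B8
Every bag has size at most 3, so the width is 3 − 1 = 2 and tw(G) ≤ 2. On the other hand G contains the 3-clique {0, 1, 6}. A clique must lie in a single bag of any decomposition, so no decomposition can have width below 2. Therefore the treewidth is 2.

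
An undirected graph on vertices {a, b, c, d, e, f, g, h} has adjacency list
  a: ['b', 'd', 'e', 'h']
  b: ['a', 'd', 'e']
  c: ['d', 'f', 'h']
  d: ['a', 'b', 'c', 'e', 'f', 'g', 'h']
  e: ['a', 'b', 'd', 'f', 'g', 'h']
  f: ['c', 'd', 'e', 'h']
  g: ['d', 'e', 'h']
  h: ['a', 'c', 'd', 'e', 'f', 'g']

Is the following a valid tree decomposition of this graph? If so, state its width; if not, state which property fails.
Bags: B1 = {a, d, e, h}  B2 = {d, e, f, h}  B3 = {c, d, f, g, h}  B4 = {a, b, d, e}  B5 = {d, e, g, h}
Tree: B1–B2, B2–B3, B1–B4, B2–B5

A tree decomposition must satisfy three properties: every vertex lies in some bag; for every edge, both endpoints lie together in some bag; and for every vertex, the bags containing it form a connected subtree. Here bags containing vertex g are not connected in the tree, so the decomposition is invalid.

No — bags containing vertex g are not connected in the tree.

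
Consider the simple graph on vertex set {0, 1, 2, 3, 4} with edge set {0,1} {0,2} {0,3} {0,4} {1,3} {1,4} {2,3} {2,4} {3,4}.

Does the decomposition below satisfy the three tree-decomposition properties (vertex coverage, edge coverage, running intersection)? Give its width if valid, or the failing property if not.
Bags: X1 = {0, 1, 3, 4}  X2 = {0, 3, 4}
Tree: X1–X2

A tree decomposition must satisfy three properties: every vertex lies in some bag; for every edge, both endpoints lie together in some bag; and for every vertex, the bags containing it form a connected subtree. Here vertex 2 appears in no bag, so the decomposition is invalid.

No — vertex 2 appears in no bag.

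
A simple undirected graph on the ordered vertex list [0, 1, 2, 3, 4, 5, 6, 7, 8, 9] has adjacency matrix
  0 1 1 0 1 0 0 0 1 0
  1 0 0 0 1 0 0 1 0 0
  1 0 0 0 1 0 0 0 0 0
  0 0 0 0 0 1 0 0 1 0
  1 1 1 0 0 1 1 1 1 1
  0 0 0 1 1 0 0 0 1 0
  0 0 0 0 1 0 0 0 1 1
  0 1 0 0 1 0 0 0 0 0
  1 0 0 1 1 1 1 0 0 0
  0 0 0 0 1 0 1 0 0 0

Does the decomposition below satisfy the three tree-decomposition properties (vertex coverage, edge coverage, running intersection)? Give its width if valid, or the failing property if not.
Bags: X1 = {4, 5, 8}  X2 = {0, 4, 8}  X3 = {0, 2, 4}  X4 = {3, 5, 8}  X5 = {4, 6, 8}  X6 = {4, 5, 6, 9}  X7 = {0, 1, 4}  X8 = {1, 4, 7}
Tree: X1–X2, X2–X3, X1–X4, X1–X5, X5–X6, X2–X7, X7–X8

A tree decomposition must satisfy three properties: every vertex lies in some bag; for every edge, both endpoints lie together in some bag; and for every vertex, the bags containing it form a connected subtree. Here bags containing vertex 5 are not connected in the tree, so the decomposition is invalid.

No — bags containing vertex 5 are not connected in the tree.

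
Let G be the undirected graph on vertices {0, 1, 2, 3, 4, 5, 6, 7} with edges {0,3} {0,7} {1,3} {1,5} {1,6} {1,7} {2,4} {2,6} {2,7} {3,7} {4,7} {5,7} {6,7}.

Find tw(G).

2

A width-2 tree decomposition is:
Bags: B1 = {1, 6, 7}  B2 = {1, 3, 7}  B3 = {2, 6, 7}  B4 = {2, 4, 7}  B5 = {1, 5, 7}  B6 = {0, 3, 7}
Tree: B1–B2, B1–B3, B3–B4, B2–B5, B2–B6
The largest bag has 3 vertices, giving width 2; this decomposition certifies tw(G) ≤ 2. On the other hand G contains the 3-clique {0, 3, 7}. A clique must lie in a single bag of any decomposition, so no decomposition can have width below 2. The upper and lower bounds meet at 2, so that is the treewidth.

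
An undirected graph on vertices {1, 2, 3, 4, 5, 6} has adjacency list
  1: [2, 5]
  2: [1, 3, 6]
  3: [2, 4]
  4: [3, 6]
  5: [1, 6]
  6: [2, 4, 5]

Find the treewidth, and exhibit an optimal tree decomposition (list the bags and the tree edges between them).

Treewidth 2.
Bags: B1 = {1, 5, 6}  B2 = {1, 2, 6}  B3 = {2, 4, 6}  B4 = {2, 3, 4}
Tree: B1–B2, B2–B3, B3–B4

Every bag has size at most 3, so the width is 3 − 1 = 2 and tw(G) ≤ 2. The edges 5–1–2–6–5 form a cycle, so G is not a tree and its treewidth is at least 2. Combining the bounds, tw(G) = 2.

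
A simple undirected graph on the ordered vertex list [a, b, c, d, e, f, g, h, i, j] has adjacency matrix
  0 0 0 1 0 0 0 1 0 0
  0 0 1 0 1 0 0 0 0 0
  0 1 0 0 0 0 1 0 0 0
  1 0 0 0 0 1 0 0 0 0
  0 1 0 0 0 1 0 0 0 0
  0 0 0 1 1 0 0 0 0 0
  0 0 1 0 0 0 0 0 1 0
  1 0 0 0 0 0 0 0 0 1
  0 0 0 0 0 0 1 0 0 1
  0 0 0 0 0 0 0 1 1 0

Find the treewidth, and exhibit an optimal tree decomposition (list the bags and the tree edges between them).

Each bag holds 3 vertices, so the decomposition has width 2, which upper-bounds the treewidth. The edges j–i–g–c–b–e–f–d–a–h–j form a cycle, so G is not a tree and its treewidth is at least 2. Hence tw(G) = 2 exactly.

Treewidth 2.
Bags: B1 = {g, i, j}  B2 = {c, g, j}  B3 = {b, c, j}  B4 = {b, e, j}  B5 = {e, f, j}  B6 = {d, f, j}  B7 = {a, d, j}  B8 = {a, h, j}
Tree: B1–B2, B2–B3, B3–B4, B4–B5, B5–B6, B6–B7, B7–B8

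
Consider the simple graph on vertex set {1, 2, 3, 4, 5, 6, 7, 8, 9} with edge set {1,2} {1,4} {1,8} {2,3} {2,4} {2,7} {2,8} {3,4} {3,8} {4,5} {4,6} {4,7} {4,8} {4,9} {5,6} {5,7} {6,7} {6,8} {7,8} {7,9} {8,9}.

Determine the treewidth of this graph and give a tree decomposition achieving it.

Treewidth 3.
One such decomposition:
Bags: B1 = {4, 7, 8, 9}  B2 = {2, 4, 7, 8}  B3 = {1, 2, 4, 8}  B4 = {4, 6, 7, 8}  B5 = {4, 5, 6, 7}  B6 = {2, 3, 4, 8}
Tree: B1–B2, B2–B3, B1–B4, B4–B5, B2–B6

Every bag has size at most 4, so the width is 4 − 1 = 3 and tw(G) ≤ 3. On the other hand G contains the 4-clique {4, 7, 8, 9}. A clique must lie in a single bag of any decomposition, so no decomposition can have width below 3. The upper and lower bounds meet at 3, so that is the treewidth.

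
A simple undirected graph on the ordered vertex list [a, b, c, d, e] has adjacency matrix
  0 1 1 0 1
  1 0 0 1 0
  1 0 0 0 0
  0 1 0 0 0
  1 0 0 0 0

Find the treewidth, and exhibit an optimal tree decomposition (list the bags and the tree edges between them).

Treewidth 1.
Bags: B1 = {a, c}  B2 = {a, b}  B3 = {b, d}  B4 = {a, e}
Tree: B1–B2, B2–B3, B1–B4

Every bag has size at most 2, so the width is 2 − 1 = 1 and tw(G) ≤ 1. G has an edge, so its treewidth is at least 1. Therefore the treewidth is 1.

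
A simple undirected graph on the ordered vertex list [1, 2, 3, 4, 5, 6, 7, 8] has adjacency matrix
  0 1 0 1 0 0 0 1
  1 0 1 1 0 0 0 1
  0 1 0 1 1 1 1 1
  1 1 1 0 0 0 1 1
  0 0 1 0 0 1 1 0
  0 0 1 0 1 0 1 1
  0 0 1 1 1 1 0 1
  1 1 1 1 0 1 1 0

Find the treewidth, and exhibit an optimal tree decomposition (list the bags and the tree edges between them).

Treewidth 3.
Bags: B1 = {3, 4, 7, 8}  B2 = {2, 3, 4, 8}  B3 = {3, 6, 7, 8}  B4 = {3, 5, 6, 7}  B5 = {1, 2, 4, 8}
Tree: B1–B2, B1–B3, B3–B4, B2–B5

Each bag holds 4 vertices, so the decomposition has width 3, which upper-bounds the treewidth. On the other hand G contains the 4-clique {1, 2, 4, 8}. A clique must lie in a single bag of any decomposition, so no decomposition can have width below 3. Therefore the treewidth is 3.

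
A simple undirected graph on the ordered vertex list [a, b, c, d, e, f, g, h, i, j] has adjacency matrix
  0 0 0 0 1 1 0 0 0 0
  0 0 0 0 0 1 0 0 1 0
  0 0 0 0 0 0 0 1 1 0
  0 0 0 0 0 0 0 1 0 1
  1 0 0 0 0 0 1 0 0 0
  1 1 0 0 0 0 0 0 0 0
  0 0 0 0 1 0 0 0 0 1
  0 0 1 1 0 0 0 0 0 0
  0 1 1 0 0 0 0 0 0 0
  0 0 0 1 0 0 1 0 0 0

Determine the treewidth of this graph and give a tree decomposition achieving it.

Treewidth 2.
One such decomposition:
Bags: B1 = {b, c, i}  B2 = {b, c, f}  B3 = {a, c, f}  B4 = {a, c, e}  B5 = {c, e, g}  B6 = {c, g, j}  B7 = {c, d, j}  B8 = {c, d, h}
Tree: B1–B2, B2–B3, B3–B4, B4–B5, B5–B6, B6–B7, B7–B8

The largest bag has 3 vertices, giving width 2; this decomposition certifies tw(G) ≤ 2. The edges c–i–b–f–a–e–g–j–d–h–c form a cycle, so G is not a tree and its treewidth is at least 2. Therefore the treewidth is 2.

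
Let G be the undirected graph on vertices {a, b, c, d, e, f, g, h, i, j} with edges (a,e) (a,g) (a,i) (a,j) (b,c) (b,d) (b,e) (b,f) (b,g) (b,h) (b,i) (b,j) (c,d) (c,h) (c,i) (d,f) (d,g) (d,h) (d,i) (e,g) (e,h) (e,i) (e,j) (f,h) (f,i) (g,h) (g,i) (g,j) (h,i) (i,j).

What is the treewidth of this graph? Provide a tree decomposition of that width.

Every bag has size at most 5, so the width is 5 − 1 = 4 and tw(G) ≤ 4. Conversely, {a, e, g, i, j} is a clique of size 5, and the vertices of any clique must share a bag in every tree decomposition; so some bag has ≥ 5 vertices and tw(G) ≥ 4. Therefore the treewidth is 4.

Treewidth 4.
One optimal decomposition is:
Bags: B1 = {b, c, d, h, i}  B2 = {b, d, g, h, i}  B3 = {b, e, g, h, i}  B4 = {b, e, g, i, j}  B5 = {a, e, g, i, j}  B6 = {b, d, f, h, i}
Tree: B1–B2, B2–B3, B3–B4, B4–B5, B1–B6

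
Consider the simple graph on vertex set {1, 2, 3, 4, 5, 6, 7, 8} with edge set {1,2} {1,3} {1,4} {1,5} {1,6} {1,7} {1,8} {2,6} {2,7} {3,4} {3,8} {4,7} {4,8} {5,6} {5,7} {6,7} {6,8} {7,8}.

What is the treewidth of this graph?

3

A width-3 tree decomposition is:
Bags: B1 = {1, 3, 4, 8}  B2 = {1, 4, 7, 8}  B3 = {1, 6, 7, 8}  B4 = {1, 2, 6, 7}  B5 = {1, 5, 6, 7}
Tree: B1–B2, B2–B3, B3–B4, B3–B5
The largest bag has 4 vertices, giving width 3; this decomposition certifies tw(G) ≤ 3. Conversely, {1, 3, 4, 8} is a clique of size 4, and the vertices of any clique must share a bag in every tree decomposition; so some bag has ≥ 4 vertices and tw(G) ≥ 3. The upper and lower bounds meet at 3, so that is the treewidth.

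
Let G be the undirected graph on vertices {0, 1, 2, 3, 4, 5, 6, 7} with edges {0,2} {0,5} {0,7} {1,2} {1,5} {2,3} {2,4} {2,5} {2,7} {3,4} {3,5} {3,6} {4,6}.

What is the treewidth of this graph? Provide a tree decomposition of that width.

The largest bag has 3 vertices, giving width 2; this decomposition certifies tw(G) ≤ 2. On the other hand G contains the 3-clique {2, 3, 4}. A clique must lie in a single bag of any decomposition, so no decomposition can have width below 2. Hence tw(G) = 2 exactly.

Treewidth 2.
Bags: B1 = {2, 3, 5}  B2 = {0, 2, 5}  B3 = {1, 2, 5}  B4 = {2, 3, 4}  B5 = {0, 2, 7}  B6 = {3, 4, 6}
Tree: B1–B2, B1–B3, B1–B4, B2–B5, B4–B6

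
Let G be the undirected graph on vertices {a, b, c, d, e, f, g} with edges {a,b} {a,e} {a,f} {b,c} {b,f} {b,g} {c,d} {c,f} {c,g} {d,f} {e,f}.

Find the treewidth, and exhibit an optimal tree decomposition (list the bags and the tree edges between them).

The largest bag has 3 vertices, giving width 2; this decomposition certifies tw(G) ≤ 2. On the other hand G contains the 3-clique {b, c, g}. A clique must lie in a single bag of any decomposition, so no decomposition can have width below 2. Therefore the treewidth is 2.

Treewidth 2.
Bags: B1 = {b, c, f}  B2 = {c, d, f}  B3 = {a, b, f}  B4 = {b, c, g}  B5 = {a, e, f}
Tree: B1–B2, B1–B3, B1–B4, B3–B5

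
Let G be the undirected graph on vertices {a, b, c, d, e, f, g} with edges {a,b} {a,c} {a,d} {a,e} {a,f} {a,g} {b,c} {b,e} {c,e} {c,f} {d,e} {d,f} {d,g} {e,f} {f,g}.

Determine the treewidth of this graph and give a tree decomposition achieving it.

Treewidth 3.
One such decomposition:
Bags: B1 = {a, b, c, e}  B2 = {a, c, e, f}  B3 = {a, d, e, f}  B4 = {a, d, f, g}
Tree: B1–B2, B2–B3, B3–B4

The largest bag has 4 vertices, giving width 3; this decomposition certifies tw(G) ≤ 3. For the lower bound, the 4 vertices {a, d, f, g} are pairwise adjacent, and any tree decomposition puts a clique entirely inside one bag — forcing width ≥ 3. The upper and lower bounds meet at 3, so that is the treewidth.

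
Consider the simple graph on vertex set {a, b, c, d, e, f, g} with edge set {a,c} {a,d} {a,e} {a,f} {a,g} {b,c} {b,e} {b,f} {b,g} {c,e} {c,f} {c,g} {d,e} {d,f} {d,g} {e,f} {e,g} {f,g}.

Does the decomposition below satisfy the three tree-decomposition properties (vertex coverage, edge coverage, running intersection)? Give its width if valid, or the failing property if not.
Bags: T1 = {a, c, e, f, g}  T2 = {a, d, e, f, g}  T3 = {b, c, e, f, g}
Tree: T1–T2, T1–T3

Yes; width 4.

Every vertex of G appears in some bag (union = {a, b, c, d, e, f, g}); every edge is covered by a bag; and for each vertex v the set of bags containing v is connected in the bag tree. The decomposition is therefore valid. The largest bag has 5 vertices, so the width is 4.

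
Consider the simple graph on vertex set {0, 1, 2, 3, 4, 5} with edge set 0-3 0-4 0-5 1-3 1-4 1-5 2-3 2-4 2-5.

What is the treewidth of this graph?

3

A width-3 tree decomposition is:
Bags: B1 = {0, 1, 2, 5}  B2 = {0, 1, 2, 3}  B3 = {0, 1, 2, 4}
Tree: B1–B2, B2–B3
The largest bag has 4 vertices, giving width 3; this decomposition certifies tw(G) ≤ 3. For the lower bound: the 4 vertex sets {0,5}, {1,3}, {2}, {4} are disjoint, each induces a connected subgraph, and every pair is joined by at least one edge of G. Contracting each set to a single vertex therefore yields K_{4} as a minor, and since treewidth is minor-monotone, tw(G) ≥ tw(K_{4}) = 3. Hence tw(G) = 3 exactly.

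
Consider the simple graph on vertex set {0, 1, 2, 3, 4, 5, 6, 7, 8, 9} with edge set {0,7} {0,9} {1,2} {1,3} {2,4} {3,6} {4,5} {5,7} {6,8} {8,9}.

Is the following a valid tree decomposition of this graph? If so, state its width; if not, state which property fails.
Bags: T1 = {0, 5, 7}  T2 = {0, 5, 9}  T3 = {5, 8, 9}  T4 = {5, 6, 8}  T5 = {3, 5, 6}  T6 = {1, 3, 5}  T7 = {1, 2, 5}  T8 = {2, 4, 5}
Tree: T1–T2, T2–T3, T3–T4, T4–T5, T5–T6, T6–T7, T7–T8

Vertex coverage: the bags together contain {0, 1, 2, 3, 4, 5, 6, 7, 8, 9}, the full vertex set. Edge coverage: each edge of G has both endpoints in at least one bag. Running intersection: for every vertex, the bags containing it form a connected subtree. All three properties hold, so this is a valid tree decomposition of width max|bag| − 1 = 2, and hence tw(G) ≤ 2.

Yes; width 2.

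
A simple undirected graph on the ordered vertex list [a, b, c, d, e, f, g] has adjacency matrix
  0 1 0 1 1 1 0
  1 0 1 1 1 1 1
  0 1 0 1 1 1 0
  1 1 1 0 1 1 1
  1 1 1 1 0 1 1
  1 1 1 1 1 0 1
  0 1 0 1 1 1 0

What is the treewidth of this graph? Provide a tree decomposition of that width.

Treewidth 4.
Bags: B1 = {b, c, d, e, f}  B2 = {b, d, e, f, g}  B3 = {a, b, d, e, f}
Tree: B1–B2, B2–B3

Each bag holds 5 vertices, so the decomposition has width 4, which upper-bounds the treewidth. For the lower bound, the 5 vertices {b, d, e, f, g} are pairwise adjacent, and any tree decomposition puts a clique entirely inside one bag — forcing width ≥ 4. The upper and lower bounds meet at 4, so that is the treewidth.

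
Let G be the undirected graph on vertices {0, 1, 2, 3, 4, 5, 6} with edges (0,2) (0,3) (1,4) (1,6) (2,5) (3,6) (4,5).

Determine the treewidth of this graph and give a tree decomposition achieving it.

Every bag has size at most 3, so the width is 3 − 1 = 2 and tw(G) ≤ 2. For the lower bound, G contains the cycle 4–5–2–0–3–6–1–4, so G is not a forest; only forests have treewidth ≤ 1, hence tw(G) ≥ 2. The upper and lower bounds meet at 2, so that is the treewidth.

Treewidth 2.
One such decomposition:
Bags: B1 = {2, 4, 5}  B2 = {0, 2, 4}  B3 = {0, 3, 4}  B4 = {3, 4, 6}  B5 = {1, 4, 6}
Tree: B1–B2, B2–B3, B3–B4, B4–B5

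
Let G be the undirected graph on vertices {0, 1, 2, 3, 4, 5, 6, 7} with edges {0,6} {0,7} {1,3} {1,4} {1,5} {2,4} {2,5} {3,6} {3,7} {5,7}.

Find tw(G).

2

A width-2 tree decomposition is:
Bags: B1 = {1, 2, 4}  B2 = {1, 2, 5}  B3 = {1, 3, 5}  B4 = {3, 5, 7}  B5 = {3, 6, 7}  B6 = {0, 6, 7}
Tree: B1–B2, B2–B3, B3–B4, B4–B5, B5–B6
Each bag holds 3 vertices, so the decomposition has width 2, which upper-bounds the treewidth. The edges 4–2–5–1–4 form a cycle, so G is not a tree and its treewidth is at least 2. Combining the bounds, tw(G) = 2.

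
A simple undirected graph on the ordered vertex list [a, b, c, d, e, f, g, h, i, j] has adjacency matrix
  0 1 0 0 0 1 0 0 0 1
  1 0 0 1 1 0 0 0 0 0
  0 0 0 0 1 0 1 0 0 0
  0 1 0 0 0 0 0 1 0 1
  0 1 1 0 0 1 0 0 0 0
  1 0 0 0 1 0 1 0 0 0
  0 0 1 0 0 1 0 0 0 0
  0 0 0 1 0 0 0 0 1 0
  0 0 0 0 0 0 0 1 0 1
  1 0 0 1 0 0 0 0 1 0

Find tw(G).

A width-2 tree decomposition is:
Bags: B1 = {h, i, j}  B2 = {d, h, j}  B3 = {a, d, j}  B4 = {a, b, d}  B5 = {a, b, f}  B6 = {b, e, f}  B7 = {e, f, g}  B8 = {c, e, g}
Tree: B1–B2, B2–B3, B3–B4, B4–B5, B5–B6, B6–B7, B7–B8
Every bag has size at most 3, so the width is 3 − 1 = 2 and tw(G) ≤ 2. The edges i–h–d–j–i form a cycle, so G is not a tree and its treewidth is at least 2. Hence tw(G) = 2 exactly.

2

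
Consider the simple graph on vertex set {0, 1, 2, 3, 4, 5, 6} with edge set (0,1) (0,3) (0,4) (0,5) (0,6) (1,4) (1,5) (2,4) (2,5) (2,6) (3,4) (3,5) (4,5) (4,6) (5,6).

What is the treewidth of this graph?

A width-3 tree decomposition is:
Bags: B1 = {0, 1, 4, 5}  B2 = {0, 4, 5, 6}  B3 = {2, 4, 5, 6}  B4 = {0, 3, 4, 5}
Tree: B1–B2, B2–B3, B2–B4
The largest bag has 4 vertices, giving width 3; this decomposition certifies tw(G) ≤ 3. On the other hand G contains the 4-clique {0, 1, 4, 5}. A clique must lie in a single bag of any decomposition, so no decomposition can have width below 3. Therefore the treewidth is 3.

3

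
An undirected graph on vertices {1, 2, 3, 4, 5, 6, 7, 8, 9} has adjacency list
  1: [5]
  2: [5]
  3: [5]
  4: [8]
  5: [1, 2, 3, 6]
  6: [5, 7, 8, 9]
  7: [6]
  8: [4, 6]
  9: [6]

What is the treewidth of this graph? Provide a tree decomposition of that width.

Each bag holds 2 vertices, so the decomposition has width 1, which upper-bounds the treewidth. G has an edge, so its treewidth is at least 1. Therefore the treewidth is 1.

Treewidth 1.
One optimal decomposition is:
Bags: B1 = {6, 8}  B2 = {5, 6}  B3 = {3, 5}  B4 = {4, 8}  B5 = {6, 7}  B6 = {2, 5}  B7 = {6, 9}  B8 = {1, 5}
Tree: B1–B2, B2–B3, B1–B4, B2–B5, B3–B6, B2–B7, B3–B8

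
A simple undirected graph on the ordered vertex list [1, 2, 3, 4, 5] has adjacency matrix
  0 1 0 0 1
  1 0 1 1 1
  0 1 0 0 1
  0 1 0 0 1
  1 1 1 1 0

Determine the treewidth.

2

A width-2 tree decomposition is:
Bags: B1 = {1, 2, 5}  B2 = {2, 4, 5}  B3 = {2, 3, 5}
Tree: B1–B2, B1–B3
The largest bag has 3 vertices, giving width 2; this decomposition certifies tw(G) ≤ 2. For the lower bound, the 3 vertices {1, 2, 5} are pairwise adjacent, and any tree decomposition puts a clique entirely inside one bag — forcing width ≥ 2. Therefore the treewidth is 2.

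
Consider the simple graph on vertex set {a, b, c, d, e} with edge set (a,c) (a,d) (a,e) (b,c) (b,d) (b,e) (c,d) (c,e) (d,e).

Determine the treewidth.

3

A width-3 tree decomposition is:
Bags: B1 = {a, c, d, e}  B2 = {b, c, d, e}
Tree: B1–B2
Every bag has size at most 4, so the width is 4 − 1 = 3 and tw(G) ≤ 3. Conversely, {a, c, d, e} is a clique of size 4, and the vertices of any clique must share a bag in every tree decomposition; so some bag has ≥ 4 vertices and tw(G) ≥ 3. Combining the bounds, tw(G) = 3.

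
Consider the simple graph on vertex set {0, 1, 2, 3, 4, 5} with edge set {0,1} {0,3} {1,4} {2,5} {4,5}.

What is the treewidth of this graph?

A width-1 tree decomposition is:
Bags: B1 = {2, 5}  B2 = {4, 5}  B3 = {1, 4}  B4 = {0, 1}  B5 = {0, 3}
Tree: B1–B2, B2–B3, B3–B4, B4–B5
The largest bag has 2 vertices, giving width 1; this decomposition certifies tw(G) ≤ 1. Since G has at least one edge (e.g. 2–5), it is not an edgeless graph, so tw(G) ≥ 1. Hence tw(G) = 1 exactly.

1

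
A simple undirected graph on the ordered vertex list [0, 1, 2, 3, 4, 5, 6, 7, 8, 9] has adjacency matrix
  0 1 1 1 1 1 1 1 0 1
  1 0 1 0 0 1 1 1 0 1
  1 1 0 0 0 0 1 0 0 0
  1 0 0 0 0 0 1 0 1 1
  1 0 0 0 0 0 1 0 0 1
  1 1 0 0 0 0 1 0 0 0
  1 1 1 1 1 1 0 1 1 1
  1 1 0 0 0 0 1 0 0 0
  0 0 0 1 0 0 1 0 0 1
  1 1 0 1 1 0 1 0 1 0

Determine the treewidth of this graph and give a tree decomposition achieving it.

Every bag has size at most 4, so the width is 4 − 1 = 3 and tw(G) ≤ 3. Conversely, {0, 1, 6, 9} is a clique of size 4, and the vertices of any clique must share a bag in every tree decomposition; so some bag has ≥ 4 vertices and tw(G) ≥ 3. Therefore the treewidth is 3.

Treewidth 3.
One optimal decomposition is:
Bags: B1 = {0, 1, 6, 9}  B2 = {0, 1, 6, 7}  B3 = {0, 1, 5, 6}  B4 = {0, 3, 6, 9}  B5 = {3, 6, 8, 9}  B6 = {0, 4, 6, 9}  B7 = {0, 1, 2, 6}
Tree: B1–B2, B2–B3, B1–B4, B4–B5, B1–B6, B3–B7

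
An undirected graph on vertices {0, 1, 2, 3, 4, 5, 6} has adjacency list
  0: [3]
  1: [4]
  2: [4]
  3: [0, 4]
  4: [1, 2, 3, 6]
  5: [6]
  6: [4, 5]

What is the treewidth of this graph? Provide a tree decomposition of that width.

Every bag has size at most 2, so the width is 2 − 1 = 1 and tw(G) ≤ 1. Any graph with an edge has treewidth ≥ 1, and G has the edge 4–1. Therefore the treewidth is 1.

Treewidth 1.
Bags: B1 = {1, 4}  B2 = {4, 6}  B3 = {3, 4}  B4 = {5, 6}  B5 = {2, 4}  B6 = {0, 3}
Tree: B1–B2, B1–B3, B2–B4, B2–B5, B3–B6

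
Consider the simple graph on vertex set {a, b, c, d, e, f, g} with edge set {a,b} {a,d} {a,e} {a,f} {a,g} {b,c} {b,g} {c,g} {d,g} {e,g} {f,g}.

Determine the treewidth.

2

A width-2 tree decomposition is:
Bags: B1 = {b, c, g}  B2 = {a, b, g}  B3 = {a, f, g}  B4 = {a, d, g}  B5 = {a, e, g}
Tree: B1–B2, B2–B3, B3–B4, B4–B5
Each bag holds 3 vertices, so the decomposition has width 2, which upper-bounds the treewidth. For the lower bound, the 3 vertices {b, c, g} are pairwise adjacent, and any tree decomposition puts a clique entirely inside one bag — forcing width ≥ 2. Hence tw(G) = 2 exactly.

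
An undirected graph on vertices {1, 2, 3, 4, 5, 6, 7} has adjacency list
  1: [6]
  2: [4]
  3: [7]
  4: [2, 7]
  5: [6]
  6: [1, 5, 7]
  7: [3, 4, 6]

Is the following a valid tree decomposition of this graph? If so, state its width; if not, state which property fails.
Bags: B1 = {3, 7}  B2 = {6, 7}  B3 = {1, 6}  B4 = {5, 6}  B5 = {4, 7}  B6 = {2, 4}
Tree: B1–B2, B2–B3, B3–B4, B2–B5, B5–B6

Yes; width 1.

Checking the three conditions: (i) the bags cover all of {1, 2, 3, 4, 5, 6, 7}; (ii) for each edge, some bag contains both endpoints; (iii) the bags containing any fixed vertex form a subtree. All hold, so the decomposition is valid with width 2 − 1 = 1.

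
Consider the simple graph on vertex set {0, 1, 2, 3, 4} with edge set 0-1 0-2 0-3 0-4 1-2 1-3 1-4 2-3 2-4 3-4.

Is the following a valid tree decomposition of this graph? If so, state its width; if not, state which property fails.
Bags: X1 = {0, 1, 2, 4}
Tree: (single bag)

A tree decomposition must satisfy three properties: every vertex lies in some bag; for every edge, both endpoints lie together in some bag; and for every vertex, the bags containing it form a connected subtree. Here vertex 3 appears in no bag, so the decomposition is invalid.

No — vertex 3 appears in no bag.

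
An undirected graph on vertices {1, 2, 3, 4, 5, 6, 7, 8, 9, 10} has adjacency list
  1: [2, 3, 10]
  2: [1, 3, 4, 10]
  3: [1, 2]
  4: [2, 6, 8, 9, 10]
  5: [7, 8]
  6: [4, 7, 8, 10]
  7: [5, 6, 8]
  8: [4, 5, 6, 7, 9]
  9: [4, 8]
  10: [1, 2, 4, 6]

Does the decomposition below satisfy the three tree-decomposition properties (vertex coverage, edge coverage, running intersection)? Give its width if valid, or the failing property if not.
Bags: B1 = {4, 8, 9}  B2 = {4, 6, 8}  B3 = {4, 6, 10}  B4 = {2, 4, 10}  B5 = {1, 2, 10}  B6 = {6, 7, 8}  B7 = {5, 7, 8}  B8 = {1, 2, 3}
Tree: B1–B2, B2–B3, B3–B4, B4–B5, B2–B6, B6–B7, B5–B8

Every vertex of G appears in some bag (union = {1, 2, 3, 4, 5, 6, 7, 8, 9, 10}); every edge is covered by a bag; and for each vertex v the set of bags containing v is connected in the bag tree. The decomposition is therefore valid. The largest bag has 3 vertices, so the width is 2.

Yes; width 2.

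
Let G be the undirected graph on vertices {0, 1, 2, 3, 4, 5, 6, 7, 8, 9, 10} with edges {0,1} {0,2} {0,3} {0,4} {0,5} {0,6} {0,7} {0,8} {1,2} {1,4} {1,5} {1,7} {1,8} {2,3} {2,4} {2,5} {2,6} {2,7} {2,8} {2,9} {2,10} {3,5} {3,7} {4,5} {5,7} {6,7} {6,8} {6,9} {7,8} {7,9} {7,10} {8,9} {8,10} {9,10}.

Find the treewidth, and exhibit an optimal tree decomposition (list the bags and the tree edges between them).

Each bag holds 5 vertices, so the decomposition has width 4, which upper-bounds the treewidth. Conversely, {0, 1, 2, 4, 5} is a clique of size 5, and the vertices of any clique must share a bag in every tree decomposition; so some bag has ≥ 5 vertices and tw(G) ≥ 4. Combining the bounds, tw(G) = 4.

Treewidth 4.
One such decomposition:
Bags: B1 = {2, 6, 7, 8, 9}  B2 = {0, 2, 6, 7, 8}  B3 = {2, 7, 8, 9, 10}  B4 = {0, 1, 2, 7, 8}  B5 = {0, 1, 2, 5, 7}  B6 = {0, 1, 2, 4, 5}  B7 = {0, 2, 3, 5, 7}
Tree: B1–B2, B1–B3, B2–B4, B4–B5, B5–B6, B5–B7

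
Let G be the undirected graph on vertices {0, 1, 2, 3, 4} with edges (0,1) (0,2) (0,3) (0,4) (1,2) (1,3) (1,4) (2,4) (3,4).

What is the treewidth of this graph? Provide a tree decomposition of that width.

Treewidth 3.
Bags: B1 = {0, 1, 3, 4}  B2 = {0, 1, 2, 4}
Tree: B1–B2

The largest bag has 4 vertices, giving width 3; this decomposition certifies tw(G) ≤ 3. On the other hand G contains the 4-clique {0, 1, 2, 4}. A clique must lie in a single bag of any decomposition, so no decomposition can have width below 3. The upper and lower bounds meet at 3, so that is the treewidth.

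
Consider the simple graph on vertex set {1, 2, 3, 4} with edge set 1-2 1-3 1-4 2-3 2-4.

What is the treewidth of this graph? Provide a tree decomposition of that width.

Treewidth 2.
One optimal decomposition is:
Bags: B1 = {1, 2, 4}  B2 = {1, 2, 3}
Tree: B1–B2

The largest bag has 3 vertices, giving width 2; this decomposition certifies tw(G) ≤ 2. On the other hand G contains the 3-clique {1, 2, 3}. A clique must lie in a single bag of any decomposition, so no decomposition can have width below 2. Therefore the treewidth is 2.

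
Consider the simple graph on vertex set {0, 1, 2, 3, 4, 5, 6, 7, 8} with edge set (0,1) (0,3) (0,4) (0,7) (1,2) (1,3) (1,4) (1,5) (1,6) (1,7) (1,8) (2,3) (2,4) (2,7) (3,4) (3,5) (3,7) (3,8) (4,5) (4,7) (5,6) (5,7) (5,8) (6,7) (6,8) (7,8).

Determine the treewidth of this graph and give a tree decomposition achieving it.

Treewidth 4.
Bags: B1 = {1, 3, 4, 5, 7}  B2 = {0, 1, 3, 4, 7}  B3 = {1, 3, 5, 7, 8}  B4 = {1, 5, 6, 7, 8}  B5 = {1, 2, 3, 4, 7}
Tree: B1–B2, B1–B3, B3–B4, B1–B5

Every bag has size at most 5, so the width is 5 − 1 = 4 and tw(G) ≤ 4. On the other hand G contains the 5-clique {1, 3, 5, 7, 8}. A clique must lie in a single bag of any decomposition, so no decomposition can have width below 4. The upper and lower bounds meet at 4, so that is the treewidth.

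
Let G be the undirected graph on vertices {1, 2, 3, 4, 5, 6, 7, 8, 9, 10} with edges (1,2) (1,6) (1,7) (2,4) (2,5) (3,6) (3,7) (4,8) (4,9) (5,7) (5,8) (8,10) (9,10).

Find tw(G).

A width-2 tree decomposition is:
Bags: B1 = {3, 6, 7}  B2 = {1, 6, 7}  B3 = {1, 5, 7}  B4 = {1, 2, 5}  B5 = {2, 5, 8}  B6 = {2, 4, 8}  B7 = {4, 8, 10}  B8 = {4, 9, 10}
Tree: B1–B2, B2–B3, B3–B4, B4–B5, B5–B6, B6–B7, B7–B8
Every bag has size at most 3, so the width is 3 − 1 = 2 and tw(G) ≤ 2. The edges 3–6–1–7–3 form a cycle, so G is not a tree and its treewidth is at least 2. Therefore the treewidth is 2.

2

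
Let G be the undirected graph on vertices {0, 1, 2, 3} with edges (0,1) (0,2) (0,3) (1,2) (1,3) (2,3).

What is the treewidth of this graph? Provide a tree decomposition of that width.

A single bag containing all 4 vertices is trivially a valid decomposition of width 3. On the other hand G contains the 4-clique {0, 1, 2, 3}. A clique must lie in a single bag of any decomposition, so no decomposition can have width below 3. Hence tw(G) = 3 exactly.

Treewidth 3.
Bags: B1 = {0, 1, 2, 3}
Tree: (single bag)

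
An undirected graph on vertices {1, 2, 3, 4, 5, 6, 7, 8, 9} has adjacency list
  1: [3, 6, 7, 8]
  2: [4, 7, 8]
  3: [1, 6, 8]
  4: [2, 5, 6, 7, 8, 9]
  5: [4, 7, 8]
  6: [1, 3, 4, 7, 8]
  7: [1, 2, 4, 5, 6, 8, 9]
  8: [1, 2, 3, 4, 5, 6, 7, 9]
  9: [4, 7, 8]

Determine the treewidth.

3

A width-3 tree decomposition is:
Bags: B1 = {4, 5, 7, 8}  B2 = {4, 6, 7, 8}  B3 = {4, 7, 8, 9}  B4 = {1, 6, 7, 8}  B5 = {2, 4, 7, 8}  B6 = {1, 3, 6, 8}
Tree: B1–B2, B2–B3, B2–B4, B2–B5, B4–B6
The largest bag has 4 vertices, giving width 3; this decomposition certifies tw(G) ≤ 3. Conversely, {1, 3, 6, 8} is a clique of size 4, and the vertices of any clique must share a bag in every tree decomposition; so some bag has ≥ 4 vertices and tw(G) ≥ 3. The upper and lower bounds meet at 3, so that is the treewidth.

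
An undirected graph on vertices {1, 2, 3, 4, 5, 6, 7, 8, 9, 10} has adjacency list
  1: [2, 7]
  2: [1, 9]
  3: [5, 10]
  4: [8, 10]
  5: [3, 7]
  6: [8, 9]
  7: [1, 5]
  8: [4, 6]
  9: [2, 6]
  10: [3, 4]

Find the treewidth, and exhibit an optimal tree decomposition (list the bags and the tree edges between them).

Each bag holds 3 vertices, so the decomposition has width 2, which upper-bounds the treewidth. For the lower bound, G contains the cycle 3–5–7–1–2–9–6–8–4–10–3, so G is not a forest; only forests have treewidth ≤ 1, hence tw(G) ≥ 2. Combining the bounds, tw(G) = 2.

Treewidth 2.
One optimal decomposition is:
Bags: B1 = {3, 5, 7}  B2 = {1, 3, 7}  B3 = {1, 2, 3}  B4 = {2, 3, 9}  B5 = {3, 6, 9}  B6 = {3, 6, 8}  B7 = {3, 4, 8}  B8 = {3, 4, 10}
Tree: B1–B2, B2–B3, B3–B4, B4–B5, B5–B6, B6–B7, B7–B8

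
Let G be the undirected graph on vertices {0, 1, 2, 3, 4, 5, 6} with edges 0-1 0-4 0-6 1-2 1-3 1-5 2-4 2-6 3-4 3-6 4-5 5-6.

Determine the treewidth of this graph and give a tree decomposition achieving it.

Treewidth 3.
Bags: B1 = {0, 1, 4, 6}  B2 = {1, 3, 4, 6}  B3 = {1, 4, 5, 6}  B4 = {1, 2, 4, 6}
Tree: B1–B2, B2–B3, B3–B4

Each bag holds 4 vertices, so the decomposition has width 3, which upper-bounds the treewidth. For the lower bound: the 4 vertex sets {0,6}, {1,3}, {4}, {5} are disjoint, each induces a connected subgraph, and every pair is joined by at least one edge of G. Contracting each set to a single vertex therefore yields K_{4} as a minor, and since treewidth is minor-monotone, tw(G) ≥ tw(K_{4}) = 3. Therefore the treewidth is 3.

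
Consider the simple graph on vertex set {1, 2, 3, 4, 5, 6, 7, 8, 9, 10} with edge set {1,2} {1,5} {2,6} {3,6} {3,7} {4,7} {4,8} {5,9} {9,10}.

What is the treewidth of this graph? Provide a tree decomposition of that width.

Each bag holds 2 vertices, so the decomposition has width 1, which upper-bounds the treewidth. G has an edge, so its treewidth is at least 1. Combining the bounds, tw(G) = 1.

Treewidth 1.
One such decomposition:
Bags: B1 = {4, 8}  B2 = {4, 7}  B3 = {3, 7}  B4 = {3, 6}  B5 = {2, 6}  B6 = {1, 2}  B7 = {1, 5}  B8 = {5, 9}  B9 = {9, 10}
Tree: B1–B2, B2–B3, B3–B4, B4–B5, B5–B6, B6–B7, B7–B8, B8–B9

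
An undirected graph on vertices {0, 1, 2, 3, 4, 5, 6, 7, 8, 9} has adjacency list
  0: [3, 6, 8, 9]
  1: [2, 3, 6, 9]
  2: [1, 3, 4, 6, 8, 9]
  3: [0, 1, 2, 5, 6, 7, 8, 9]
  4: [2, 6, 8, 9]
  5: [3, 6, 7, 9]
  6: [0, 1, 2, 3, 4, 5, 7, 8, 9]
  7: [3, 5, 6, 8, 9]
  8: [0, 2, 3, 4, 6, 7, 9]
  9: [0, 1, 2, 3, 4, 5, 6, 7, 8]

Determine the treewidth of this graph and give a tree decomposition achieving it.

Treewidth 4.
One such decomposition:
Bags: B1 = {3, 6, 7, 8, 9}  B2 = {2, 3, 6, 8, 9}  B3 = {0, 3, 6, 8, 9}  B4 = {3, 5, 6, 7, 9}  B5 = {2, 4, 6, 8, 9}  B6 = {1, 2, 3, 6, 9}
Tree: B1–B2, B2–B3, B1–B4, B2–B5, B2–B6

Every bag has size at most 5, so the width is 5 − 1 = 4 and tw(G) ≤ 4. For the lower bound, the 5 vertices {0, 3, 6, 8, 9} are pairwise adjacent, and any tree decomposition puts a clique entirely inside one bag — forcing width ≥ 4. Combining the bounds, tw(G) = 4.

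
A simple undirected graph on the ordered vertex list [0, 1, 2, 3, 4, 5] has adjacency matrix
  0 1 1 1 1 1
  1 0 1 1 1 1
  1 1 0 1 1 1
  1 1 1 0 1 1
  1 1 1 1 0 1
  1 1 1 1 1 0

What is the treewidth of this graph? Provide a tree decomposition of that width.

Treewidth 5.
Bags: B1 = {0, 1, 2, 3, 4, 5}
Tree: (single bag)

A single bag containing all 6 vertices is trivially a valid decomposition of width 5. On the other hand G contains the 6-clique {0, 1, 2, 3, 4, 5}. A clique must lie in a single bag of any decomposition, so no decomposition can have width below 5. Combining the bounds, tw(G) = 5.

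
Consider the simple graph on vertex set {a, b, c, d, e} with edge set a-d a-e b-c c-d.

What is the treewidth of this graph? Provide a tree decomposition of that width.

Treewidth 1.
One optimal decomposition is:
Bags: B1 = {a, e}  B2 = {a, d}  B3 = {c, d}  B4 = {b, c}
Tree: B1–B2, B2–B3, B3–B4

Every bag has size at most 2, so the width is 2 − 1 = 1 and tw(G) ≤ 1. G has an edge, so its treewidth is at least 1. Combining the bounds, tw(G) = 1.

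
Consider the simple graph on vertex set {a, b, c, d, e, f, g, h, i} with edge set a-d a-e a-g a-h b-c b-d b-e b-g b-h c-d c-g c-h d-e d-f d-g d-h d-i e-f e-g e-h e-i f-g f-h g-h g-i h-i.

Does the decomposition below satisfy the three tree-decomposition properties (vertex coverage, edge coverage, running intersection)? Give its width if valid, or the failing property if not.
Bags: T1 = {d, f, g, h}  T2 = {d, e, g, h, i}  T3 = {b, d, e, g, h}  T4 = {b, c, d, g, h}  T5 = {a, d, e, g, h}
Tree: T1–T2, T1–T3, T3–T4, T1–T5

No — edge (e,f) lies in no bag.

A tree decomposition must satisfy three properties: every vertex lies in some bag; for every edge, both endpoints lie together in some bag; and for every vertex, the bags containing it form a connected subtree. Here edge (e,f) lies in no bag, so the decomposition is invalid.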